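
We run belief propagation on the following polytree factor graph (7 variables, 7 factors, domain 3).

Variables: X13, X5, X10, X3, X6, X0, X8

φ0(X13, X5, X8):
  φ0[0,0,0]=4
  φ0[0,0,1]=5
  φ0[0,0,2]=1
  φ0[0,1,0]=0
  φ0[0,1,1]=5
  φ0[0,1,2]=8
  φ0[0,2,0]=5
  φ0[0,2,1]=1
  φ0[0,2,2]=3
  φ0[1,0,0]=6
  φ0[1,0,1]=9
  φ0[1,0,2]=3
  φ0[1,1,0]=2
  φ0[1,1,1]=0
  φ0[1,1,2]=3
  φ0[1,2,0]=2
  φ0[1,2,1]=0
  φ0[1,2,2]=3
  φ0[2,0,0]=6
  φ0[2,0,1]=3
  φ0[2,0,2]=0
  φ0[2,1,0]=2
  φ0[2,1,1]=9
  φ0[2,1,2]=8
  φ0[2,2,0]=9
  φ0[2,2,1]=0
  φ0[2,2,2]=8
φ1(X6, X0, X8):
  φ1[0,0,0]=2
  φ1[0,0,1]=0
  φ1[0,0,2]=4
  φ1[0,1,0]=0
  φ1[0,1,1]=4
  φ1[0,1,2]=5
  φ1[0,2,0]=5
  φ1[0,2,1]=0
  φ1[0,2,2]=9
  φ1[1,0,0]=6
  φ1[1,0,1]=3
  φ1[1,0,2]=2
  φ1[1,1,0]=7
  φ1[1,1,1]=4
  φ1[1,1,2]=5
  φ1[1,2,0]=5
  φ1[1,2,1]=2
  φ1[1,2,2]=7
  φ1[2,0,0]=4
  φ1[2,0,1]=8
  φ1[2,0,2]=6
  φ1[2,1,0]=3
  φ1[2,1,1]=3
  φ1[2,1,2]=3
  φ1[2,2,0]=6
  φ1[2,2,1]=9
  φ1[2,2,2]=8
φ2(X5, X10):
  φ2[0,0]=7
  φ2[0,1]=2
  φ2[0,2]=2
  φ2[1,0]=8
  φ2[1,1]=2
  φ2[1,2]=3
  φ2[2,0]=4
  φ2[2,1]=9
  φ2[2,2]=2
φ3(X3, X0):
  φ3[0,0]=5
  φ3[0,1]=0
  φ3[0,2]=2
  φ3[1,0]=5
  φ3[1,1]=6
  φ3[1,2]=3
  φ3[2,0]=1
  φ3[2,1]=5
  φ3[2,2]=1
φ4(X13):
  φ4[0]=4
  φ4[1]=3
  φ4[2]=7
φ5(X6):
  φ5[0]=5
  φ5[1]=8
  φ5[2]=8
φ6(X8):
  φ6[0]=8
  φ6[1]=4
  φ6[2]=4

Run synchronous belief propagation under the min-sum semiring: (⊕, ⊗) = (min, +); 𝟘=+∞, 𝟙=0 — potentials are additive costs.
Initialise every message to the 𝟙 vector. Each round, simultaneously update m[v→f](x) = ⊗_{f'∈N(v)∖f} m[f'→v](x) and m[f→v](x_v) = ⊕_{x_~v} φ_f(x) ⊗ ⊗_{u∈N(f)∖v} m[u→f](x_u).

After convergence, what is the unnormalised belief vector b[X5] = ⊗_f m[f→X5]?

b[X5] = [21, 15, 15]

init: all messages = 𝟙 over 3 values
r1 m[φ0→X13] = [0, 0, 0]
r1 m[φ0→X5] = [0, 0, 0]
r1 m[φ0→X8] = [0, 0, 0]
r1 m[φ1→X6] = [0, 2, 3]
r1 m[φ1→X0] = [0, 0, 0]
r1 m[φ1→X8] = [0, 0, 2]
r1 m[φ2→X5] = [2, 2, 2]
r1 m[φ2→X10] = [4, 2, 2]
r1 m[φ3→X3] = [0, 3, 1]
r1 m[φ3→X0] = [1, 0, 1]
r1 m[φ4→X13] = [4, 3, 7]
r1 m[φ5→X6] = [5, 8, 8]
r1 m[φ6→X8] = [8, 4, 4]
r1 m[X13→φ0] = [0, 0, 0]
r1 m[X13→φ4] = [0, 0, 0]
r1 m[X5→φ0] = [0, 0, 0]
r1 m[X5→φ2] = [0, 0, 0]
r1 m[X10→φ2] = [0, 0, 0]
r1 m[X3→φ3] = [0, 0, 0]
r1 m[X6→φ1] = [0, 0, 0]
r1 m[X6→φ5] = [0, 0, 0]
r1 m[X0→φ1] = [0, 0, 0]
r1 m[X0→φ3] = [0, 0, 0]
r1 m[X8→φ0] = [0, 0, 0]
r1 m[X8→φ1] = [0, 0, 0]
r1 m[X8→φ6] = [0, 0, 0]
r2 m[φ0→X13] = [0, 0, 0]
r2 m[φ0→X5] = [0, 0, 0]
r2 m[φ0→X8] = [0, 0, 0]
r2 m[φ1→X6] = [0, 2, 3]
r2 m[φ1→X0] = [0, 0, 0]
r2 m[φ1→X8] = [0, 0, 2]
r2 m[φ2→X5] = [2, 2, 2]
r2 m[φ2→X10] = [4, 2, 2]
r2 m[φ3→X3] = [0, 3, 1]
r2 m[φ3→X0] = [1, 0, 1]
r2 m[φ4→X13] = [4, 3, 7]
r2 m[φ5→X6] = [5, 8, 8]
r2 m[φ6→X8] = [8, 4, 4]
r2 m[X13→φ0] = [4, 3, 7]
r2 m[X13→φ4] = [0, 0, 0]
r2 m[X5→φ0] = [2, 2, 2]
r2 m[X5→φ2] = [0, 0, 0]
r2 m[X10→φ2] = [0, 0, 0]
r2 m[X3→φ3] = [0, 0, 0]
r2 m[X6→φ1] = [5, 8, 8]
r2 m[X6→φ5] = [0, 2, 3]
r2 m[X0→φ1] = [1, 0, 1]
r2 m[X0→φ3] = [0, 0, 0]
r2 m[X8→φ0] = [8, 4, 6]
r2 m[X8→φ1] = [8, 4, 4]
r2 m[X8→φ6] = [0, 0, 2]
r3 m[φ0→X13] = [7, 6, 6]
r3 m[φ0→X5] = [11, 7, 7]
r3 m[φ0→X8] = [6, 5, 7]
r3 m[φ1→X6] = [5, 7, 7]
r3 m[φ1→X0] = [9, 13, 9]
r3 m[φ1→X8] = [5, 6, 10]
r3 m[φ2→X5] = [2, 2, 2]
r3 m[φ2→X10] = [4, 2, 2]
r3 m[φ3→X3] = [0, 3, 1]
r3 m[φ3→X0] = [1, 0, 1]
r3 m[φ4→X13] = [4, 3, 7]
r3 m[φ5→X6] = [5, 8, 8]
r3 m[φ6→X8] = [8, 4, 4]
r3 m[X13→φ0] = [4, 3, 7]
r3 m[X13→φ4] = [0, 0, 0]
r3 m[X5→φ0] = [2, 2, 2]
r3 m[X5→φ2] = [0, 0, 0]
r3 m[X10→φ2] = [0, 0, 0]
r3 m[X3→φ3] = [0, 0, 0]
r3 m[X6→φ1] = [5, 8, 8]
r3 m[X6→φ5] = [0, 2, 3]
r3 m[X0→φ1] = [1, 0, 1]
r3 m[X0→φ3] = [0, 0, 0]
r3 m[X8→φ0] = [8, 4, 6]
r3 m[X8→φ1] = [8, 4, 4]
r3 m[X8→φ6] = [0, 0, 2]
r4 m[φ0→X13] = [7, 6, 6]
r4 m[φ0→X5] = [11, 7, 7]
r4 m[φ0→X8] = [6, 5, 7]
r4 m[φ1→X6] = [5, 7, 7]
r4 m[φ1→X0] = [9, 13, 9]
r4 m[φ1→X8] = [5, 6, 10]
r4 m[φ2→X5] = [2, 2, 2]
r4 m[φ2→X10] = [4, 2, 2]
r4 m[φ3→X3] = [0, 3, 1]
r4 m[φ3→X0] = [1, 0, 1]
r4 m[φ4→X13] = [4, 3, 7]
r4 m[φ5→X6] = [5, 8, 8]
r4 m[φ6→X8] = [8, 4, 4]
r4 m[X13→φ0] = [4, 3, 7]
r4 m[X13→φ4] = [7, 6, 6]
r4 m[X5→φ0] = [2, 2, 2]
r4 m[X5→φ2] = [11, 7, 7]
r4 m[X10→φ2] = [0, 0, 0]
r4 m[X3→φ3] = [0, 0, 0]
r4 m[X6→φ1] = [5, 8, 8]
r4 m[X6→φ5] = [5, 7, 7]
r4 m[X0→φ1] = [1, 0, 1]
r4 m[X0→φ3] = [9, 13, 9]
r4 m[X8→φ0] = [13, 10, 14]
r4 m[X8→φ1] = [14, 9, 11]
r4 m[X8→φ6] = [11, 11, 17]
r5 m[φ0→X13] = [13, 12, 12]
r5 m[φ0→X5] = [19, 13, 13]
r5 m[φ0→X8] = [6, 5, 7]
r5 m[φ1→X6] = [10, 12, 12]
r5 m[φ1→X0] = [14, 18, 14]
r5 m[φ1→X8] = [5, 6, 10]
r5 m[φ2→X5] = [2, 2, 2]
r5 m[φ2→X10] = [11, 9, 9]
r5 m[φ3→X3] = [11, 12, 10]
r5 m[φ3→X0] = [1, 0, 1]
r5 m[φ4→X13] = [4, 3, 7]
r5 m[φ5→X6] = [5, 8, 8]
r5 m[φ6→X8] = [8, 4, 4]
r5 m[X13→φ0] = [4, 3, 7]
r5 m[X13→φ4] = [7, 6, 6]
r5 m[X5→φ0] = [2, 2, 2]
r5 m[X5→φ2] = [11, 7, 7]
r5 m[X10→φ2] = [0, 0, 0]
r5 m[X3→φ3] = [0, 0, 0]
r5 m[X6→φ1] = [5, 8, 8]
r5 m[X6→φ5] = [5, 7, 7]
r5 m[X0→φ1] = [1, 0, 1]
r5 m[X0→φ3] = [9, 13, 9]
r5 m[X8→φ0] = [13, 10, 14]
r5 m[X8→φ1] = [14, 9, 11]
r5 m[X8→φ6] = [11, 11, 17]
r6 m[φ0→X13] = [13, 12, 12]
r6 m[φ0→X5] = [19, 13, 13]
r6 m[φ0→X8] = [6, 5, 7]
r6 m[φ1→X6] = [10, 12, 12]
r6 m[φ1→X0] = [14, 18, 14]
r6 m[φ1→X8] = [5, 6, 10]
r6 m[φ2→X5] = [2, 2, 2]
r6 m[φ2→X10] = [11, 9, 9]
r6 m[φ3→X3] = [11, 12, 10]
r6 m[φ3→X0] = [1, 0, 1]
r6 m[φ4→X13] = [4, 3, 7]
r6 m[φ5→X6] = [5, 8, 8]
r6 m[φ6→X8] = [8, 4, 4]
r6 m[X13→φ0] = [4, 3, 7]
r6 m[X13→φ4] = [13, 12, 12]
r6 m[X5→φ0] = [2, 2, 2]
r6 m[X5→φ2] = [19, 13, 13]
r6 m[X10→φ2] = [0, 0, 0]
r6 m[X3→φ3] = [0, 0, 0]
r6 m[X6→φ1] = [5, 8, 8]
r6 m[X6→φ5] = [10, 12, 12]
r6 m[X0→φ1] = [1, 0, 1]
r6 m[X0→φ3] = [14, 18, 14]
r6 m[X8→φ0] = [13, 10, 14]
r6 m[X8→φ1] = [14, 9, 11]
r6 m[X8→φ6] = [11, 11, 17]
r7 m[φ0→X13] = [13, 12, 12]
r7 m[φ0→X5] = [19, 13, 13]
r7 m[φ0→X8] = [6, 5, 7]
r7 m[φ1→X6] = [10, 12, 12]
r7 m[φ1→X0] = [14, 18, 14]
r7 m[φ1→X8] = [5, 6, 10]
r7 m[φ2→X5] = [2, 2, 2]
r7 m[φ2→X10] = [17, 15, 15]
r7 m[φ3→X3] = [16, 17, 15]
r7 m[φ3→X0] = [1, 0, 1]
r7 m[φ4→X13] = [4, 3, 7]
r7 m[φ5→X6] = [5, 8, 8]
r7 m[φ6→X8] = [8, 4, 4]
r7 m[X13→φ0] = [4, 3, 7]
r7 m[X13→φ4] = [13, 12, 12]
r7 m[X5→φ0] = [2, 2, 2]
r7 m[X5→φ2] = [19, 13, 13]
r7 m[X10→φ2] = [0, 0, 0]
r7 m[X3→φ3] = [0, 0, 0]
r7 m[X6→φ1] = [5, 8, 8]
r7 m[X6→φ5] = [10, 12, 12]
r7 m[X0→φ1] = [1, 0, 1]
r7 m[X0→φ3] = [14, 18, 14]
r7 m[X8→φ0] = [13, 10, 14]
r7 m[X8→φ1] = [14, 9, 11]
r7 m[X8→φ6] = [11, 11, 17]
r8 m[φ0→X13] = [13, 12, 12]
r8 m[φ0→X5] = [19, 13, 13]
r8 m[φ0→X8] = [6, 5, 7]
r8 m[φ1→X6] = [10, 12, 12]
r8 m[φ1→X0] = [14, 18, 14]
r8 m[φ1→X8] = [5, 6, 10]
r8 m[φ2→X5] = [2, 2, 2]
r8 m[φ2→X10] = [17, 15, 15]
r8 m[φ3→X3] = [16, 17, 15]
r8 m[φ3→X0] = [1, 0, 1]
r8 m[φ4→X13] = [4, 3, 7]
r8 m[φ5→X6] = [5, 8, 8]
r8 m[φ6→X8] = [8, 4, 4]
r8 m[X13→φ0] = [4, 3, 7]
r8 m[X13→φ4] = [13, 12, 12]
r8 m[X5→φ0] = [2, 2, 2]
r8 m[X5→φ2] = [19, 13, 13]
r8 m[X10→φ2] = [0, 0, 0]
r8 m[X3→φ3] = [0, 0, 0]
r8 m[X6→φ1] = [5, 8, 8]
r8 m[X6→φ5] = [10, 12, 12]
r8 m[X0→φ1] = [1, 0, 1]
r8 m[X0→φ3] = [14, 18, 14]
r8 m[X8→φ0] = [13, 10, 14]
r8 m[X8→φ1] = [14, 9, 11]
r8 m[X8→φ6] = [11, 11, 17]
fixed point reached at round 8
b[X5] = ⊗ incoming = [21, 15, 15]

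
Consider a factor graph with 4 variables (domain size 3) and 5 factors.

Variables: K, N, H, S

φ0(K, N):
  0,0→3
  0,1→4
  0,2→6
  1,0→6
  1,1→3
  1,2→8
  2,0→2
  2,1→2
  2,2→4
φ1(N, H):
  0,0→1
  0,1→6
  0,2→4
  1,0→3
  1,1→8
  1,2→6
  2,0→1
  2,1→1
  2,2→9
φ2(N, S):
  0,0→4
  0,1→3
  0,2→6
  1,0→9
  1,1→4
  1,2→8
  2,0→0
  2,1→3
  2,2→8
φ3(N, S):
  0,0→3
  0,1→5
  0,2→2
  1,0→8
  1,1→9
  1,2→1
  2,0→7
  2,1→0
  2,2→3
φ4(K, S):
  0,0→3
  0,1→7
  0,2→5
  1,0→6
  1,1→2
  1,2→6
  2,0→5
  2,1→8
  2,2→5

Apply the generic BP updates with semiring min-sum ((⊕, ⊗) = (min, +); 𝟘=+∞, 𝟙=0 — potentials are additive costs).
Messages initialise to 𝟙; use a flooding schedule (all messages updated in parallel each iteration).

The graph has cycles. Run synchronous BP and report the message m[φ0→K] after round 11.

init: all messages = 𝟙 over 3 values
r1 m[φ0→K] = [3, 3, 2]
r1 m[φ0→N] = [2, 2, 4]
r1 m[φ1→N] = [1, 3, 1]
r1 m[φ1→H] = [1, 1, 4]
r1 m[φ2→N] = [3, 4, 0]
r1 m[φ2→S] = [0, 3, 6]
r1 m[φ3→N] = [2, 1, 0]
r1 m[φ3→S] = [3, 0, 1]
r1 m[φ4→K] = [3, 2, 5]
r1 m[φ4→S] = [3, 2, 5]
r1 m[K→φ0] = [0, 0, 0]
r1 m[K→φ4] = [0, 0, 0]
r1 m[N→φ0] = [0, 0, 0]
r1 m[N→φ1] = [0, 0, 0]
r1 m[N→φ2] = [0, 0, 0]
r1 m[N→φ3] = [0, 0, 0]
r1 m[H→φ1] = [0, 0, 0]
r1 m[S→φ2] = [0, 0, 0]
r1 m[S→φ3] = [0, 0, 0]
r1 m[S→φ4] = [0, 0, 0]
r2 m[φ0→K] = [3, 3, 2]
r2 m[φ0→N] = [2, 2, 4]
r2 m[φ1→N] = [1, 3, 1]
r2 m[φ1→H] = [1, 1, 4]
r2 m[φ2→N] = [3, 4, 0]
r2 m[φ2→S] = [0, 3, 6]
r2 m[φ3→N] = [2, 1, 0]
r2 m[φ3→S] = [3, 0, 1]
r2 m[φ4→K] = [3, 2, 5]
r2 m[φ4→S] = [3, 2, 5]
r2 m[K→φ0] = [3, 2, 5]
r2 m[K→φ4] = [3, 3, 2]
r2 m[N→φ0] = [6, 8, 1]
r2 m[N→φ1] = [7, 7, 4]
r2 m[N→φ2] = [5, 6, 5]
r2 m[N→φ3] = [6, 9, 5]
r2 m[H→φ1] = [0, 0, 0]
r2 m[S→φ2] = [6, 2, 6]
r2 m[S→φ3] = [3, 5, 11]
r2 m[S→φ4] = [3, 3, 7]
r3 m[φ0→K] = [7, 9, 5]
r3 m[φ0→N] = [6, 5, 9]
r3 m[φ1→N] = [1, 3, 1]
r3 m[φ1→H] = [5, 5, 11]
r3 m[φ2→N] = [5, 6, 5]
r3 m[φ2→S] = [5, 8, 11]
r3 m[φ3→N] = [6, 11, 5]
r3 m[φ3→S] = [9, 5, 8]
r3 m[φ4→K] = [6, 5, 8]
r3 m[φ4→S] = [6, 5, 7]
r3 m[K→φ0] = [3, 2, 5]
r3 m[K→φ4] = [3, 3, 2]
r3 m[N→φ0] = [6, 8, 1]
r3 m[N→φ1] = [7, 7, 4]
r3 m[N→φ2] = [5, 6, 5]
r3 m[N→φ3] = [6, 9, 5]
r3 m[H→φ1] = [0, 0, 0]
r3 m[S→φ2] = [6, 2, 6]
r3 m[S→φ3] = [3, 5, 11]
r3 m[S→φ4] = [3, 3, 7]
r4 m[φ0→K] = [7, 9, 5]
r4 m[φ0→N] = [6, 5, 9]
r4 m[φ1→N] = [1, 3, 1]
r4 m[φ1→H] = [5, 5, 11]
r4 m[φ2→N] = [5, 6, 5]
r4 m[φ2→S] = [5, 8, 11]
r4 m[φ3→N] = [6, 11, 5]
r4 m[φ3→S] = [9, 5, 8]
r4 m[φ4→K] = [6, 5, 8]
r4 m[φ4→S] = [6, 5, 7]
r4 m[K→φ0] = [6, 5, 8]
r4 m[K→φ4] = [7, 9, 5]
r4 m[N→φ0] = [12, 20, 11]
r4 m[N→φ1] = [17, 22, 19]
r4 m[N→φ2] = [13, 19, 15]
r4 m[N→φ3] = [12, 14, 15]
r4 m[H→φ1] = [0, 0, 0]
r4 m[S→φ2] = [15, 10, 15]
r4 m[S→φ3] = [11, 13, 18]
r4 m[S→φ4] = [14, 13, 19]
r5 m[φ0→K] = [15, 18, 14]
r5 m[φ0→N] = [9, 8, 12]
r5 m[φ1→N] = [1, 3, 1]
r5 m[φ1→H] = [18, 20, 21]
r5 m[φ2→N] = [13, 14, 13]
r5 m[φ2→S] = [15, 16, 19]
r5 m[φ3→N] = [14, 19, 13]
r5 m[φ3→S] = [15, 15, 14]
r5 m[φ4→K] = [17, 15, 19]
r5 m[φ4→S] = [10, 11, 10]
r5 m[K→φ0] = [6, 5, 8]
r5 m[K→φ4] = [7, 9, 5]
r5 m[N→φ0] = [12, 20, 11]
r5 m[N→φ1] = [17, 22, 19]
r5 m[N→φ2] = [13, 19, 15]
r5 m[N→φ3] = [12, 14, 15]
r5 m[H→φ1] = [0, 0, 0]
r5 m[S→φ2] = [15, 10, 15]
r5 m[S→φ3] = [11, 13, 18]
r5 m[S→φ4] = [14, 13, 19]
r6 m[φ0→K] = [15, 18, 14]
r6 m[φ0→N] = [9, 8, 12]
r6 m[φ1→N] = [1, 3, 1]
r6 m[φ1→H] = [18, 20, 21]
r6 m[φ2→N] = [13, 14, 13]
r6 m[φ2→S] = [15, 16, 19]
r6 m[φ3→N] = [14, 19, 13]
r6 m[φ3→S] = [15, 15, 14]
r6 m[φ4→K] = [17, 15, 19]
r6 m[φ4→S] = [10, 11, 10]
r6 m[K→φ0] = [17, 15, 19]
r6 m[K→φ4] = [15, 18, 14]
r6 m[N→φ0] = [28, 36, 27]
r6 m[N→φ1] = [36, 41, 38]
r6 m[N→φ2] = [24, 30, 26]
r6 m[N→φ3] = [23, 25, 26]
r6 m[H→φ1] = [0, 0, 0]
r6 m[S→φ2] = [25, 26, 24]
r6 m[S→φ3] = [25, 27, 29]
r6 m[S→φ4] = [30, 31, 33]
r7 m[φ0→K] = [31, 34, 30]
r7 m[φ0→N] = [20, 18, 23]
r7 m[φ1→N] = [1, 3, 1]
r7 m[φ1→H] = [37, 39, 40]
r7 m[φ2→N] = [29, 30, 25]
r7 m[φ2→S] = [26, 27, 30]
r7 m[φ3→N] = [28, 30, 27]
r7 m[φ3→S] = [26, 26, 25]
r7 m[φ4→K] = [33, 33, 35]
r7 m[φ4→S] = [18, 20, 19]
r7 m[K→φ0] = [17, 15, 19]
r7 m[K→φ4] = [15, 18, 14]
r7 m[N→φ0] = [28, 36, 27]
r7 m[N→φ1] = [36, 41, 38]
r7 m[N→φ2] = [24, 30, 26]
r7 m[N→φ3] = [23, 25, 26]
r7 m[H→φ1] = [0, 0, 0]
r7 m[S→φ2] = [25, 26, 24]
r7 m[S→φ3] = [25, 27, 29]
r7 m[S→φ4] = [30, 31, 33]
r8 m[φ0→K] = [31, 34, 30]
r8 m[φ0→N] = [20, 18, 23]
r8 m[φ1→N] = [1, 3, 1]
r8 m[φ1→H] = [37, 39, 40]
r8 m[φ2→N] = [29, 30, 25]
r8 m[φ2→S] = [26, 27, 30]
r8 m[φ3→N] = [28, 30, 27]
r8 m[φ3→S] = [26, 26, 25]
r8 m[φ4→K] = [33, 33, 35]
r8 m[φ4→S] = [18, 20, 19]
r8 m[K→φ0] = [33, 33, 35]
r8 m[K→φ4] = [31, 34, 30]
r8 m[N→φ0] = [58, 63, 53]
r8 m[N→φ1] = [77, 78, 75]
r8 m[N→φ2] = [49, 51, 51]
r8 m[N→φ3] = [50, 51, 49]
r8 m[H→φ1] = [0, 0, 0]
r8 m[S→φ2] = [44, 46, 44]
r8 m[S→φ3] = [44, 47, 49]
r8 m[S→φ4] = [52, 53, 55]
r9 m[φ0→K] = [59, 61, 57]
r9 m[φ0→N] = [36, 36, 39]
r9 m[φ1→N] = [1, 3, 1]
r9 m[φ1→H] = [76, 76, 81]
r9 m[φ2→N] = [48, 50, 44]
r9 m[φ2→S] = [51, 52, 55]
r9 m[φ3→N] = [47, 50, 47]
r9 m[φ3→S] = [53, 49, 52]
r9 m[φ4→K] = [55, 55, 57]
r9 m[φ4→S] = [34, 36, 35]
r9 m[K→φ0] = [33, 33, 35]
r9 m[K→φ4] = [31, 34, 30]
r9 m[N→φ0] = [58, 63, 53]
r9 m[N→φ1] = [77, 78, 75]
r9 m[N→φ2] = [49, 51, 51]
r9 m[N→φ3] = [50, 51, 49]
r9 m[H→φ1] = [0, 0, 0]
r9 m[S→φ2] = [44, 46, 44]
r9 m[S→φ3] = [44, 47, 49]
r9 m[S→φ4] = [52, 53, 55]
r10 m[φ0→K] = [59, 61, 57]
r10 m[φ0→N] = [36, 36, 39]
r10 m[φ1→N] = [1, 3, 1]
r10 m[φ1→H] = [76, 76, 81]
r10 m[φ2→N] = [48, 50, 44]
r10 m[φ2→S] = [51, 52, 55]
r10 m[φ3→N] = [47, 50, 47]
r10 m[φ3→S] = [53, 49, 52]
r10 m[φ4→K] = [55, 55, 57]
r10 m[φ4→S] = [34, 36, 35]
r10 m[K→φ0] = [55, 55, 57]
r10 m[K→φ4] = [59, 61, 57]
r10 m[N→φ0] = [96, 103, 92]
r10 m[N→φ1] = [131, 136, 130]
r10 m[N→φ2] = [84, 89, 87]
r10 m[N→φ3] = [85, 89, 84]
r10 m[H→φ1] = [0, 0, 0]
r10 m[S→φ2] = [87, 85, 87]
r10 m[S→φ3] = [85, 88, 90]
r10 m[S→φ4] = [104, 101, 107]
r11 m[φ0→K] = [98, 100, 96]
r11 m[φ0→N] = [58, 58, 61]
r11 m[φ1→N] = [1, 3, 1]
r11 m[φ1→H] = [131, 131, 135]
r11 m[φ2→N] = [88, 89, 87]
r11 m[φ2→S] = [87, 87, 90]
r11 m[φ3→N] = [88, 91, 88]
r11 m[φ3→S] = [88, 84, 87]
r11 m[φ4→K] = [107, 103, 109]
r11 m[φ4→S] = [62, 63, 62]
r11 m[K→φ0] = [55, 55, 57]
r11 m[K→φ4] = [59, 61, 57]
r11 m[N→φ0] = [96, 103, 92]
r11 m[N→φ1] = [131, 136, 130]
r11 m[N→φ2] = [84, 89, 87]
r11 m[N→φ3] = [85, 89, 84]
r11 m[H→φ1] = [0, 0, 0]
r11 m[S→φ2] = [87, 85, 87]
r11 m[S→φ3] = [85, 88, 90]
r11 m[S→φ4] = [104, 101, 107]

message @ round 11 = [98, 100, 96]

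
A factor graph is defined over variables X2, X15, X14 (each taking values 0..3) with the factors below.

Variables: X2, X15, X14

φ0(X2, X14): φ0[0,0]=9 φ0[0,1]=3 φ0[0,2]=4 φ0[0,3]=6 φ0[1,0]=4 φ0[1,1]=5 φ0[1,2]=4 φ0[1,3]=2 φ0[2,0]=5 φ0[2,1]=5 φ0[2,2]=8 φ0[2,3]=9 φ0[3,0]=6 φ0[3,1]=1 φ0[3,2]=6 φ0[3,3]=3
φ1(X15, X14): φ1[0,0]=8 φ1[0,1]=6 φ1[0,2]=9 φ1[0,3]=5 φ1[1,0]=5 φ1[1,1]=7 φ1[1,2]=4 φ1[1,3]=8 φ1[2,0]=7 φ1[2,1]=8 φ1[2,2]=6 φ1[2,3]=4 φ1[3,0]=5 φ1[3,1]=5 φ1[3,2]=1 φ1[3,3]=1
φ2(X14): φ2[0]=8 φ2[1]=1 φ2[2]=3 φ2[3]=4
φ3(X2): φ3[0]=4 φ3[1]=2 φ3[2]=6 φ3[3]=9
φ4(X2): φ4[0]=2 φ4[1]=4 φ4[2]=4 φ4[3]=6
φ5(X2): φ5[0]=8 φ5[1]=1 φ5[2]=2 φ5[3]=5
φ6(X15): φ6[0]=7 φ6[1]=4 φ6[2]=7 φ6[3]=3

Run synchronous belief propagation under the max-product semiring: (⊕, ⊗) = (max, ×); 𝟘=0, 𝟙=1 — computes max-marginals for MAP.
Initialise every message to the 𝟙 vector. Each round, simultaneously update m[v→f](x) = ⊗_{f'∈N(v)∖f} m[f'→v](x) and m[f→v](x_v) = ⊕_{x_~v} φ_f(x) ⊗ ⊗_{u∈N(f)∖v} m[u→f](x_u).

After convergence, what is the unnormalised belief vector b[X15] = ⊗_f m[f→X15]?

b[X15] = [725760, 259200, 635040, 194400]

init: all messages = 𝟙 over 4 values
r1 m[φ0→X2] = [9, 5, 9, 6]
r1 m[φ0→X14] = [9, 5, 8, 9]
r1 m[φ1→X15] = [9, 8, 8, 5]
r1 m[φ1→X14] = [8, 8, 9, 8]
r1 m[φ2→X14] = [8, 1, 3, 4]
r1 m[φ3→X2] = [4, 2, 6, 9]
r1 m[φ4→X2] = [2, 4, 4, 6]
r1 m[φ5→X2] = [8, 1, 2, 5]
r1 m[φ6→X15] = [7, 4, 7, 3]
r1 m[X2→φ0] = [1, 1, 1, 1]
r1 m[X2→φ3] = [1, 1, 1, 1]
r1 m[X2→φ4] = [1, 1, 1, 1]
r1 m[X2→φ5] = [1, 1, 1, 1]
r1 m[X15→φ1] = [1, 1, 1, 1]
r1 m[X15→φ6] = [1, 1, 1, 1]
r1 m[X14→φ0] = [1, 1, 1, 1]
r1 m[X14→φ1] = [1, 1, 1, 1]
r1 m[X14→φ2] = [1, 1, 1, 1]
r2 m[φ0→X2] = [9, 5, 9, 6]
r2 m[φ0→X14] = [9, 5, 8, 9]
r2 m[φ1→X15] = [9, 8, 8, 5]
r2 m[φ1→X14] = [8, 8, 9, 8]
r2 m[φ2→X14] = [8, 1, 3, 4]
r2 m[φ3→X2] = [4, 2, 6, 9]
r2 m[φ4→X2] = [2, 4, 4, 6]
r2 m[φ5→X2] = [8, 1, 2, 5]
r2 m[φ6→X15] = [7, 4, 7, 3]
r2 m[X2→φ0] = [64, 8, 48, 270]
r2 m[X2→φ3] = [144, 20, 72, 180]
r2 m[X2→φ4] = [288, 10, 108, 270]
r2 m[X2→φ5] = [72, 40, 216, 324]
r2 m[X15→φ1] = [7, 4, 7, 3]
r2 m[X15→φ6] = [9, 8, 8, 5]
r2 m[X14→φ0] = [64, 8, 27, 32]
r2 m[X14→φ1] = [72, 5, 24, 36]
r2 m[X14→φ2] = [72, 40, 72, 72]
r3 m[φ0→X2] = [576, 256, 320, 384]
r3 m[φ0→X14] = [1620, 270, 1620, 810]
r3 m[φ1→X15] = [576, 360, 504, 360]
r3 m[φ1→X14] = [56, 56, 63, 35]
r3 m[φ2→X14] = [8, 1, 3, 4]
r3 m[φ3→X2] = [4, 2, 6, 9]
r3 m[φ4→X2] = [2, 4, 4, 6]
r3 m[φ5→X2] = [8, 1, 2, 5]
r3 m[φ6→X15] = [7, 4, 7, 3]
r3 m[X2→φ0] = [64, 8, 48, 270]
r3 m[X2→φ3] = [144, 20, 72, 180]
r3 m[X2→φ4] = [288, 10, 108, 270]
r3 m[X2→φ5] = [72, 40, 216, 324]
r3 m[X15→φ1] = [7, 4, 7, 3]
r3 m[X15→φ6] = [9, 8, 8, 5]
r3 m[X14→φ0] = [64, 8, 27, 32]
r3 m[X14→φ1] = [72, 5, 24, 36]
r3 m[X14→φ2] = [72, 40, 72, 72]
r4 m[φ0→X2] = [576, 256, 320, 384]
r4 m[φ0→X14] = [1620, 270, 1620, 810]
r4 m[φ1→X15] = [576, 360, 504, 360]
r4 m[φ1→X14] = [56, 56, 63, 35]
r4 m[φ2→X14] = [8, 1, 3, 4]
r4 m[φ3→X2] = [4, 2, 6, 9]
r4 m[φ4→X2] = [2, 4, 4, 6]
r4 m[φ5→X2] = [8, 1, 2, 5]
r4 m[φ6→X15] = [7, 4, 7, 3]
r4 m[X2→φ0] = [64, 8, 48, 270]
r4 m[X2→φ3] = [9216, 1024, 2560, 11520]
r4 m[X2→φ4] = [18432, 512, 3840, 17280]
r4 m[X2→φ5] = [4608, 2048, 7680, 20736]
r4 m[X15→φ1] = [7, 4, 7, 3]
r4 m[X15→φ6] = [576, 360, 504, 360]
r4 m[X14→φ0] = [448, 56, 189, 140]
r4 m[X14→φ1] = [12960, 270, 4860, 3240]
r4 m[X14→φ2] = [90720, 15120, 102060, 28350]
r5 m[φ0→X2] = [4032, 1792, 2240, 2688]
r5 m[φ0→X14] = [1620, 270, 1620, 810]
r5 m[φ1→X15] = [103680, 64800, 90720, 64800]
r5 m[φ1→X14] = [56, 56, 63, 35]
r5 m[φ2→X14] = [8, 1, 3, 4]
r5 m[φ3→X2] = [4, 2, 6, 9]
r5 m[φ4→X2] = [2, 4, 4, 6]
r5 m[φ5→X2] = [8, 1, 2, 5]
r5 m[φ6→X15] = [7, 4, 7, 3]
r5 m[X2→φ0] = [64, 8, 48, 270]
r5 m[X2→φ3] = [9216, 1024, 2560, 11520]
r5 m[X2→φ4] = [18432, 512, 3840, 17280]
r5 m[X2→φ5] = [4608, 2048, 7680, 20736]
r5 m[X15→φ1] = [7, 4, 7, 3]
r5 m[X15→φ6] = [576, 360, 504, 360]
r5 m[X14→φ0] = [448, 56, 189, 140]
r5 m[X14→φ1] = [12960, 270, 4860, 3240]
r5 m[X14→φ2] = [90720, 15120, 102060, 28350]
r6 m[φ0→X2] = [4032, 1792, 2240, 2688]
r6 m[φ0→X14] = [1620, 270, 1620, 810]
r6 m[φ1→X15] = [103680, 64800, 90720, 64800]
r6 m[φ1→X14] = [56, 56, 63, 35]
r6 m[φ2→X14] = [8, 1, 3, 4]
r6 m[φ3→X2] = [4, 2, 6, 9]
r6 m[φ4→X2] = [2, 4, 4, 6]
r6 m[φ5→X2] = [8, 1, 2, 5]
r6 m[φ6→X15] = [7, 4, 7, 3]
r6 m[X2→φ0] = [64, 8, 48, 270]
r6 m[X2→φ3] = [64512, 7168, 17920, 80640]
r6 m[X2→φ4] = [129024, 3584, 26880, 120960]
r6 m[X2→φ5] = [32256, 14336, 53760, 145152]
r6 m[X15→φ1] = [7, 4, 7, 3]
r6 m[X15→φ6] = [103680, 64800, 90720, 64800]
r6 m[X14→φ0] = [448, 56, 189, 140]
r6 m[X14→φ1] = [12960, 270, 4860, 3240]
r6 m[X14→φ2] = [90720, 15120, 102060, 28350]
r7 m[φ0→X2] = [4032, 1792, 2240, 2688]
r7 m[φ0→X14] = [1620, 270, 1620, 810]
r7 m[φ1→X15] = [103680, 64800, 90720, 64800]
r7 m[φ1→X14] = [56, 56, 63, 35]
r7 m[φ2→X14] = [8, 1, 3, 4]
r7 m[φ3→X2] = [4, 2, 6, 9]
r7 m[φ4→X2] = [2, 4, 4, 6]
r7 m[φ5→X2] = [8, 1, 2, 5]
r7 m[φ6→X15] = [7, 4, 7, 3]
r7 m[X2→φ0] = [64, 8, 48, 270]
r7 m[X2→φ3] = [64512, 7168, 17920, 80640]
r7 m[X2→φ4] = [129024, 3584, 26880, 120960]
r7 m[X2→φ5] = [32256, 14336, 53760, 145152]
r7 m[X15→φ1] = [7, 4, 7, 3]
r7 m[X15→φ6] = [103680, 64800, 90720, 64800]
r7 m[X14→φ0] = [448, 56, 189, 140]
r7 m[X14→φ1] = [12960, 270, 4860, 3240]
r7 m[X14→φ2] = [90720, 15120, 102060, 28350]
fixed point reached at round 7
b[X15] = ⊗ incoming = [725760, 259200, 635040, 194400]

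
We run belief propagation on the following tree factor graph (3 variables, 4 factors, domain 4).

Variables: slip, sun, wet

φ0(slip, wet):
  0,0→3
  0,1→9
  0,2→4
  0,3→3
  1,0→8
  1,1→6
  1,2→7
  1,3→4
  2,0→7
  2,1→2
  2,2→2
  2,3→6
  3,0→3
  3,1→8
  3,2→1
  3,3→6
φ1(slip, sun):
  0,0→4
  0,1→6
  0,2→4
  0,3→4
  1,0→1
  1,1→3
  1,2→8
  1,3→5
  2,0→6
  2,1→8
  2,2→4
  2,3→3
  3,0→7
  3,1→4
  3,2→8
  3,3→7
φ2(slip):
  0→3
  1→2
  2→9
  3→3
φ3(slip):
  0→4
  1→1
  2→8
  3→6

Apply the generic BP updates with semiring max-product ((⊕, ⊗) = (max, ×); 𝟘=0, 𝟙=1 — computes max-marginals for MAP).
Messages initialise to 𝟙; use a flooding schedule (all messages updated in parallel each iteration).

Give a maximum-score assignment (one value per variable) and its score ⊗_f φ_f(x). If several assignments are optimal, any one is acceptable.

assignment: (slip=2, sun=1, wet=0); score = 4032

init: all messages = 𝟙 over 4 values
r1 m[φ0→slip] = [9, 8, 7, 8]
r1 m[φ0→wet] = [8, 9, 7, 6]
r1 m[φ1→slip] = [6, 8, 8, 8]
r1 m[φ1→sun] = [7, 8, 8, 7]
r1 m[φ2→slip] = [3, 2, 9, 3]
r1 m[φ3→slip] = [4, 1, 8, 6]
r1 m[slip→φ0] = [1, 1, 1, 1]
r1 m[slip→φ1] = [1, 1, 1, 1]
r1 m[slip→φ2] = [1, 1, 1, 1]
r1 m[slip→φ3] = [1, 1, 1, 1]
r1 m[sun→φ1] = [1, 1, 1, 1]
r1 m[wet→φ0] = [1, 1, 1, 1]
r2 m[φ0→slip] = [9, 8, 7, 8]
r2 m[φ0→wet] = [8, 9, 7, 6]
r2 m[φ1→slip] = [6, 8, 8, 8]
r2 m[φ1→sun] = [7, 8, 8, 7]
r2 m[φ2→slip] = [3, 2, 9, 3]
r2 m[φ3→slip] = [4, 1, 8, 6]
r2 m[slip→φ0] = [72, 16, 576, 144]
r2 m[slip→φ1] = [108, 16, 504, 144]
r2 m[slip→φ2] = [216, 64, 448, 384]
r2 m[slip→φ3] = [162, 128, 504, 192]
r2 m[sun→φ1] = [1, 1, 1, 1]
r2 m[wet→φ0] = [1, 1, 1, 1]
r3 m[φ0→slip] = [9, 8, 7, 8]
r3 m[φ0→wet] = [4032, 1152, 1152, 3456]
r3 m[φ1→slip] = [6, 8, 8, 8]
r3 m[φ1→sun] = [3024, 4032, 2016, 1512]
r3 m[φ2→slip] = [3, 2, 9, 3]
r3 m[φ3→slip] = [4, 1, 8, 6]
r3 m[slip→φ0] = [72, 16, 576, 144]
r3 m[slip→φ1] = [108, 16, 504, 144]
r3 m[slip→φ2] = [216, 64, 448, 384]
r3 m[slip→φ3] = [162, 128, 504, 192]
r3 m[sun→φ1] = [1, 1, 1, 1]
r3 m[wet→φ0] = [1, 1, 1, 1]
r4 m[φ0→slip] = [9, 8, 7, 8]
r4 m[φ0→wet] = [4032, 1152, 1152, 3456]
r4 m[φ1→slip] = [6, 8, 8, 8]
r4 m[φ1→sun] = [3024, 4032, 2016, 1512]
r4 m[φ2→slip] = [3, 2, 9, 3]
r4 m[φ3→slip] = [4, 1, 8, 6]
r4 m[slip→φ0] = [72, 16, 576, 144]
r4 m[slip→φ1] = [108, 16, 504, 144]
r4 m[slip→φ2] = [216, 64, 448, 384]
r4 m[slip→φ3] = [162, 128, 504, 192]
r4 m[sun→φ1] = [1, 1, 1, 1]
r4 m[wet→φ0] = [1, 1, 1, 1]
fixed point reached at round 4
traceback from slip: (slip=2, sun=1, wet=0), score=4032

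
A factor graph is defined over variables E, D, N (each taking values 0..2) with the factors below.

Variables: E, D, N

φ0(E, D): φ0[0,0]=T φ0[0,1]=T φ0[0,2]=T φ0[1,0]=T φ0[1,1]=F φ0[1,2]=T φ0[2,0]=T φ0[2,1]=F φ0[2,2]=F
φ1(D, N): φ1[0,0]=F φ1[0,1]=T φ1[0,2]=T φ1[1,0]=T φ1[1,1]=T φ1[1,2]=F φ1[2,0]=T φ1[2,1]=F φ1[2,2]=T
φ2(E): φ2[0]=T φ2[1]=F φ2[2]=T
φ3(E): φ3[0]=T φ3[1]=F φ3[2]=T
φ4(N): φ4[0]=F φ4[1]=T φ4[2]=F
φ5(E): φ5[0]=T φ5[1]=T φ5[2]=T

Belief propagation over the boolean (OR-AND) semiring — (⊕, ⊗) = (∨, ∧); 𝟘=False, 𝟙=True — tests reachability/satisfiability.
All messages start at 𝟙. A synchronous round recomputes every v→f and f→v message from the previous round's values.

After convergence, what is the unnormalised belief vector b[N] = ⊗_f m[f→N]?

b[N] = [F, T, F]

init: all messages = 𝟙 over 3 values
r1 m[φ0→E] = [T, T, T]
r1 m[φ0→D] = [T, T, T]
r1 m[φ1→D] = [T, T, T]
r1 m[φ1→N] = [T, T, T]
r1 m[φ2→E] = [T, F, T]
r1 m[φ3→E] = [T, F, T]
r1 m[φ4→N] = [F, T, F]
r1 m[φ5→E] = [T, T, T]
r1 m[E→φ0] = [T, T, T]
r1 m[E→φ2] = [T, T, T]
r1 m[E→φ3] = [T, T, T]
r1 m[E→φ5] = [T, T, T]
r1 m[D→φ0] = [T, T, T]
r1 m[D→φ1] = [T, T, T]
r1 m[N→φ1] = [T, T, T]
r1 m[N→φ4] = [T, T, T]
r2 m[φ0→E] = [T, T, T]
r2 m[φ0→D] = [T, T, T]
r2 m[φ1→D] = [T, T, T]
r2 m[φ1→N] = [T, T, T]
r2 m[φ2→E] = [T, F, T]
r2 m[φ3→E] = [T, F, T]
r2 m[φ4→N] = [F, T, F]
r2 m[φ5→E] = [T, T, T]
r2 m[E→φ0] = [T, F, T]
r2 m[E→φ2] = [T, F, T]
r2 m[E→φ3] = [T, F, T]
r2 m[E→φ5] = [T, F, T]
r2 m[D→φ0] = [T, T, T]
r2 m[D→φ1] = [T, T, T]
r2 m[N→φ1] = [F, T, F]
r2 m[N→φ4] = [T, T, T]
r3 m[φ0→E] = [T, T, T]
r3 m[φ0→D] = [T, T, T]
r3 m[φ1→D] = [T, T, F]
r3 m[φ1→N] = [T, T, T]
r3 m[φ2→E] = [T, F, T]
r3 m[φ3→E] = [T, F, T]
r3 m[φ4→N] = [F, T, F]
r3 m[φ5→E] = [T, T, T]
r3 m[E→φ0] = [T, F, T]
r3 m[E→φ2] = [T, F, T]
r3 m[E→φ3] = [T, F, T]
r3 m[E→φ5] = [T, F, T]
r3 m[D→φ0] = [T, T, T]
r3 m[D→φ1] = [T, T, T]
r3 m[N→φ1] = [F, T, F]
r3 m[N→φ4] = [T, T, T]
r4 m[φ0→E] = [T, T, T]
r4 m[φ0→D] = [T, T, T]
r4 m[φ1→D] = [T, T, F]
r4 m[φ1→N] = [T, T, T]
r4 m[φ2→E] = [T, F, T]
r4 m[φ3→E] = [T, F, T]
r4 m[φ4→N] = [F, T, F]
r4 m[φ5→E] = [T, T, T]
r4 m[E→φ0] = [T, F, T]
r4 m[E→φ2] = [T, F, T]
r4 m[E→φ3] = [T, F, T]
r4 m[E→φ5] = [T, F, T]
r4 m[D→φ0] = [T, T, F]
r4 m[D→φ1] = [T, T, T]
r4 m[N→φ1] = [F, T, F]
r4 m[N→φ4] = [T, T, T]
r5 m[φ0→E] = [T, T, T]
r5 m[φ0→D] = [T, T, T]
r5 m[φ1→D] = [T, T, F]
r5 m[φ1→N] = [T, T, T]
r5 m[φ2→E] = [T, F, T]
r5 m[φ3→E] = [T, F, T]
r5 m[φ4→N] = [F, T, F]
r5 m[φ5→E] = [T, T, T]
r5 m[E→φ0] = [T, F, T]
r5 m[E→φ2] = [T, F, T]
r5 m[E→φ3] = [T, F, T]
r5 m[E→φ5] = [T, F, T]
r5 m[D→φ0] = [T, T, F]
r5 m[D→φ1] = [T, T, T]
r5 m[N→φ1] = [F, T, F]
r5 m[N→φ4] = [T, T, T]
fixed point reached at round 5
b[N] = ⊗ incoming = [F, T, F]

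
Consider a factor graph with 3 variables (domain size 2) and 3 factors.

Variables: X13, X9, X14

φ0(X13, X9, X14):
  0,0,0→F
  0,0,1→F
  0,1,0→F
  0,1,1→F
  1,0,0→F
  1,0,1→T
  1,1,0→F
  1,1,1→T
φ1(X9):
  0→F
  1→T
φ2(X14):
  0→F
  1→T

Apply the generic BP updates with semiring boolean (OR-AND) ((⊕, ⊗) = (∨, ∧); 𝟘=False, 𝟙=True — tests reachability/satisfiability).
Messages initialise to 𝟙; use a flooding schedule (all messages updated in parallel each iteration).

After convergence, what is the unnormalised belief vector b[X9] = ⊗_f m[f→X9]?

b[X9] = [F, T]

init: all messages = 𝟙 over 2 values
r1 m[φ0→X13] = [F, T]
r1 m[φ0→X9] = [T, T]
r1 m[φ0→X14] = [F, T]
r1 m[φ1→X9] = [F, T]
r1 m[φ2→X14] = [F, T]
r1 m[X13→φ0] = [T, T]
r1 m[X9→φ0] = [T, T]
r1 m[X9→φ1] = [T, T]
r1 m[X14→φ0] = [T, T]
r1 m[X14→φ2] = [T, T]
r2 m[φ0→X13] = [F, T]
r2 m[φ0→X9] = [T, T]
r2 m[φ0→X14] = [F, T]
r2 m[φ1→X9] = [F, T]
r2 m[φ2→X14] = [F, T]
r2 m[X13→φ0] = [T, T]
r2 m[X9→φ0] = [F, T]
r2 m[X9→φ1] = [T, T]
r2 m[X14→φ0] = [F, T]
r2 m[X14→φ2] = [F, T]
r3 m[φ0→X13] = [F, T]
r3 m[φ0→X9] = [T, T]
r3 m[φ0→X14] = [F, T]
r3 m[φ1→X9] = [F, T]
r3 m[φ2→X14] = [F, T]
r3 m[X13→φ0] = [T, T]
r3 m[X9→φ0] = [F, T]
r3 m[X9→φ1] = [T, T]
r3 m[X14→φ0] = [F, T]
r3 m[X14→φ2] = [F, T]
fixed point reached at round 3
b[X9] = ⊗ incoming = [F, T]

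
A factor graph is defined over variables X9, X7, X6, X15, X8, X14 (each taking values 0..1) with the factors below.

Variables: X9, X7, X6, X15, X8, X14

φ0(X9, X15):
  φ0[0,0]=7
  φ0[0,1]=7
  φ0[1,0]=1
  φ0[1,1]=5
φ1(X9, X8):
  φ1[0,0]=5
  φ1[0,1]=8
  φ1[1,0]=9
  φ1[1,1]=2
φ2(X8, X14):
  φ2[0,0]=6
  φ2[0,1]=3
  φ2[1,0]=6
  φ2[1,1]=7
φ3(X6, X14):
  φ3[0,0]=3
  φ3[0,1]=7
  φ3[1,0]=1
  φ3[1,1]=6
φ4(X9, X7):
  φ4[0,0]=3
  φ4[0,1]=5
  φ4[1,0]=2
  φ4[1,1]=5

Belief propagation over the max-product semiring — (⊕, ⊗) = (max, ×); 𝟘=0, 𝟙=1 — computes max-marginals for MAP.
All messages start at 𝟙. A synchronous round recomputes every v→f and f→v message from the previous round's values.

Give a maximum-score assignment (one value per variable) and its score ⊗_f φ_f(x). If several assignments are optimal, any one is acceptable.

assignment: (X9=0, X7=1, X6=0, X15=0, X8=1, X14=1); score = 13720

init: all messages = 𝟙 over 2 values
r1 m[φ0→X9] = [7, 5]
r1 m[φ0→X15] = [7, 7]
r1 m[φ1→X9] = [8, 9]
r1 m[φ1→X8] = [9, 8]
r1 m[φ2→X8] = [6, 7]
r1 m[φ2→X14] = [6, 7]
r1 m[φ3→X6] = [7, 6]
r1 m[φ3→X14] = [3, 7]
r1 m[φ4→X9] = [5, 5]
r1 m[φ4→X7] = [3, 5]
r1 m[X9→φ0] = [1, 1]
r1 m[X9→φ1] = [1, 1]
r1 m[X9→φ4] = [1, 1]
r1 m[X7→φ4] = [1, 1]
r1 m[X6→φ3] = [1, 1]
r1 m[X15→φ0] = [1, 1]
r1 m[X8→φ1] = [1, 1]
r1 m[X8→φ2] = [1, 1]
r1 m[X14→φ2] = [1, 1]
r1 m[X14→φ3] = [1, 1]
r2 m[φ0→X9] = [7, 5]
r2 m[φ0→X15] = [7, 7]
r2 m[φ1→X9] = [8, 9]
r2 m[φ1→X8] = [9, 8]
r2 m[φ2→X8] = [6, 7]
r2 m[φ2→X14] = [6, 7]
r2 m[φ3→X6] = [7, 6]
r2 m[φ3→X14] = [3, 7]
r2 m[φ4→X9] = [5, 5]
r2 m[φ4→X7] = [3, 5]
r2 m[X9→φ0] = [40, 45]
r2 m[X9→φ1] = [35, 25]
r2 m[X9→φ4] = [56, 45]
r2 m[X7→φ4] = [1, 1]
r2 m[X6→φ3] = [1, 1]
r2 m[X15→φ0] = [1, 1]
r2 m[X8→φ1] = [6, 7]
r2 m[X8→φ2] = [9, 8]
r2 m[X14→φ2] = [3, 7]
r2 m[X14→φ3] = [6, 7]
r3 m[φ0→X9] = [7, 5]
r3 m[φ0→X15] = [280, 280]
r3 m[φ1→X9] = [56, 54]
r3 m[φ1→X8] = [225, 280]
r3 m[φ2→X8] = [21, 49]
r3 m[φ2→X14] = [54, 56]
r3 m[φ3→X6] = [49, 42]
r3 m[φ3→X14] = [3, 7]
r3 m[φ4→X9] = [5, 5]
r3 m[φ4→X7] = [168, 280]
r3 m[X9→φ0] = [40, 45]
r3 m[X9→φ1] = [35, 25]
r3 m[X9→φ4] = [56, 45]
r3 m[X7→φ4] = [1, 1]
r3 m[X6→φ3] = [1, 1]
r3 m[X15→φ0] = [1, 1]
r3 m[X8→φ1] = [6, 7]
r3 m[X8→φ2] = [9, 8]
r3 m[X14→φ2] = [3, 7]
r3 m[X14→φ3] = [6, 7]
r4 m[φ0→X9] = [7, 5]
r4 m[φ0→X15] = [280, 280]
r4 m[φ1→X9] = [56, 54]
r4 m[φ1→X8] = [225, 280]
r4 m[φ2→X8] = [21, 49]
r4 m[φ2→X14] = [54, 56]
r4 m[φ3→X6] = [49, 42]
r4 m[φ3→X14] = [3, 7]
r4 m[φ4→X9] = [5, 5]
r4 m[φ4→X7] = [168, 280]
r4 m[X9→φ0] = [280, 270]
r4 m[X9→φ1] = [35, 25]
r4 m[X9→φ4] = [392, 270]
r4 m[X7→φ4] = [1, 1]
r4 m[X6→φ3] = [1, 1]
r4 m[X15→φ0] = [1, 1]
r4 m[X8→φ1] = [21, 49]
r4 m[X8→φ2] = [225, 280]
r4 m[X14→φ2] = [3, 7]
r4 m[X14→φ3] = [54, 56]
r5 m[φ0→X9] = [7, 5]
r5 m[φ0→X15] = [1960, 1960]
r5 m[φ1→X9] = [392, 189]
r5 m[φ1→X8] = [225, 280]
r5 m[φ2→X8] = [21, 49]
r5 m[φ2→X14] = [1680, 1960]
r5 m[φ3→X6] = [392, 336]
r5 m[φ3→X14] = [3, 7]
r5 m[φ4→X9] = [5, 5]
r5 m[φ4→X7] = [1176, 1960]
r5 m[X9→φ0] = [280, 270]
r5 m[X9→φ1] = [35, 25]
r5 m[X9→φ4] = [392, 270]
r5 m[X7→φ4] = [1, 1]
r5 m[X6→φ3] = [1, 1]
r5 m[X15→φ0] = [1, 1]
r5 m[X8→φ1] = [21, 49]
r5 m[X8→φ2] = [225, 280]
r5 m[X14→φ2] = [3, 7]
r5 m[X14→φ3] = [54, 56]
r6 m[φ0→X9] = [7, 5]
r6 m[φ0→X15] = [1960, 1960]
r6 m[φ1→X9] = [392, 189]
r6 m[φ1→X8] = [225, 280]
r6 m[φ2→X8] = [21, 49]
r6 m[φ2→X14] = [1680, 1960]
r6 m[φ3→X6] = [392, 336]
r6 m[φ3→X14] = [3, 7]
r6 m[φ4→X9] = [5, 5]
r6 m[φ4→X7] = [1176, 1960]
r6 m[X9→φ0] = [1960, 945]
r6 m[X9→φ1] = [35, 25]
r6 m[X9→φ4] = [2744, 945]
r6 m[X7→φ4] = [1, 1]
r6 m[X6→φ3] = [1, 1]
r6 m[X15→φ0] = [1, 1]
r6 m[X8→φ1] = [21, 49]
r6 m[X8→φ2] = [225, 280]
r6 m[X14→φ2] = [3, 7]
r6 m[X14→φ3] = [1680, 1960]
r7 m[φ0→X9] = [7, 5]
r7 m[φ0→X15] = [13720, 13720]
r7 m[φ1→X9] = [392, 189]
r7 m[φ1→X8] = [225, 280]
r7 m[φ2→X8] = [21, 49]
r7 m[φ2→X14] = [1680, 1960]
r7 m[φ3→X6] = [13720, 11760]
r7 m[φ3→X14] = [3, 7]
r7 m[φ4→X9] = [5, 5]
r7 m[φ4→X7] = [8232, 13720]
r7 m[X9→φ0] = [1960, 945]
r7 m[X9→φ1] = [35, 25]
r7 m[X9→φ4] = [2744, 945]
r7 m[X7→φ4] = [1, 1]
r7 m[X6→φ3] = [1, 1]
r7 m[X15→φ0] = [1, 1]
r7 m[X8→φ1] = [21, 49]
r7 m[X8→φ2] = [225, 280]
r7 m[X14→φ2] = [3, 7]
r7 m[X14→φ3] = [1680, 1960]
r8 m[φ0→X9] = [7, 5]
r8 m[φ0→X15] = [13720, 13720]
r8 m[φ1→X9] = [392, 189]
r8 m[φ1→X8] = [225, 280]
r8 m[φ2→X8] = [21, 49]
r8 m[φ2→X14] = [1680, 1960]
r8 m[φ3→X6] = [13720, 11760]
r8 m[φ3→X14] = [3, 7]
r8 m[φ4→X9] = [5, 5]
r8 m[φ4→X7] = [8232, 13720]
r8 m[X9→φ0] = [1960, 945]
r8 m[X9→φ1] = [35, 25]
r8 m[X9→φ4] = [2744, 945]
r8 m[X7→φ4] = [1, 1]
r8 m[X6→φ3] = [1, 1]
r8 m[X15→φ0] = [1, 1]
r8 m[X8→φ1] = [21, 49]
r8 m[X8→φ2] = [225, 280]
r8 m[X14→φ2] = [3, 7]
r8 m[X14→φ3] = [1680, 1960]
fixed point reached at round 8
traceback from X9: (X9=0, X7=1, X6=0, X15=0, X8=1, X14=1), score=13720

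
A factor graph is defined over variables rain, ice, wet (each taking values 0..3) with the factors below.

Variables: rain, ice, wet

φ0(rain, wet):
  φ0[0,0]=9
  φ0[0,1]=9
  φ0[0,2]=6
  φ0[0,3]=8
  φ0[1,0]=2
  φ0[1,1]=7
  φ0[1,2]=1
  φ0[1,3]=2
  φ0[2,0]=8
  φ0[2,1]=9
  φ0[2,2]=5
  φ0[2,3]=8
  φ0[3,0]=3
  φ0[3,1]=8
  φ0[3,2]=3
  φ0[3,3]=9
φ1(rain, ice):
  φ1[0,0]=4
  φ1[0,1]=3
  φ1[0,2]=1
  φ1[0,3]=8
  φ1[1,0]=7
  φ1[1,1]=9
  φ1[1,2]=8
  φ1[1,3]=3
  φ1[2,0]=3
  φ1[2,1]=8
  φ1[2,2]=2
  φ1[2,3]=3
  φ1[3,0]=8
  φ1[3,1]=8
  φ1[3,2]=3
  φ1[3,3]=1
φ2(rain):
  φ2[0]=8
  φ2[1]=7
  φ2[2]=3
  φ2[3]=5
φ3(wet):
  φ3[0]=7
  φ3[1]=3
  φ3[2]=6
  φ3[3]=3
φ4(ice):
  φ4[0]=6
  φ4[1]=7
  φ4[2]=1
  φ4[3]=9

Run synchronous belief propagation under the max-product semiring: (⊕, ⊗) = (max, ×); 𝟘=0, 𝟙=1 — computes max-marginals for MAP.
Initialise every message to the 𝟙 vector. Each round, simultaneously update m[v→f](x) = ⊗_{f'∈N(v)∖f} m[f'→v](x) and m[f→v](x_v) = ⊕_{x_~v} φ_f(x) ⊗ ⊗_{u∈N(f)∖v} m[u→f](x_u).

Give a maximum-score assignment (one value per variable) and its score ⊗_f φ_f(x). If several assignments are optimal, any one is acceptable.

init: all messages = 𝟙 over 4 values
r1 m[φ0→rain] = [9, 7, 9, 9]
r1 m[φ0→wet] = [9, 9, 6, 9]
r1 m[φ1→rain] = [8, 9, 8, 8]
r1 m[φ1→ice] = [8, 9, 8, 8]
r1 m[φ2→rain] = [8, 7, 3, 5]
r1 m[φ3→wet] = [7, 3, 6, 3]
r1 m[φ4→ice] = [6, 7, 1, 9]
r1 m[rain→φ0] = [1, 1, 1, 1]
r1 m[rain→φ1] = [1, 1, 1, 1]
r1 m[rain→φ2] = [1, 1, 1, 1]
r1 m[ice→φ1] = [1, 1, 1, 1]
r1 m[ice→φ4] = [1, 1, 1, 1]
r1 m[wet→φ0] = [1, 1, 1, 1]
r1 m[wet→φ3] = [1, 1, 1, 1]
r2 m[φ0→rain] = [9, 7, 9, 9]
r2 m[φ0→wet] = [9, 9, 6, 9]
r2 m[φ1→rain] = [8, 9, 8, 8]
r2 m[φ1→ice] = [8, 9, 8, 8]
r2 m[φ2→rain] = [8, 7, 3, 5]
r2 m[φ3→wet] = [7, 3, 6, 3]
r2 m[φ4→ice] = [6, 7, 1, 9]
r2 m[rain→φ0] = [64, 63, 24, 40]
r2 m[rain→φ1] = [72, 49, 27, 45]
r2 m[rain→φ2] = [72, 63, 72, 72]
r2 m[ice→φ1] = [6, 7, 1, 9]
r2 m[ice→φ4] = [8, 9, 8, 8]
r2 m[wet→φ0] = [7, 3, 6, 3]
r2 m[wet→φ3] = [9, 9, 6, 9]
r3 m[φ0→rain] = [63, 21, 56, 27]
r3 m[φ0→wet] = [576, 576, 384, 512]
r3 m[φ1→rain] = [72, 63, 56, 56]
r3 m[φ1→ice] = [360, 441, 392, 576]
r3 m[φ2→rain] = [8, 7, 3, 5]
r3 m[φ3→wet] = [7, 3, 6, 3]
r3 m[φ4→ice] = [6, 7, 1, 9]
r3 m[rain→φ0] = [64, 63, 24, 40]
r3 m[rain→φ1] = [72, 49, 27, 45]
r3 m[rain→φ2] = [72, 63, 72, 72]
r3 m[ice→φ1] = [6, 7, 1, 9]
r3 m[ice→φ4] = [8, 9, 8, 8]
r3 m[wet→φ0] = [7, 3, 6, 3]
r3 m[wet→φ3] = [9, 9, 6, 9]
r4 m[φ0→rain] = [63, 21, 56, 27]
r4 m[φ0→wet] = [576, 576, 384, 512]
r4 m[φ1→rain] = [72, 63, 56, 56]
r4 m[φ1→ice] = [360, 441, 392, 576]
r4 m[φ2→rain] = [8, 7, 3, 5]
r4 m[φ3→wet] = [7, 3, 6, 3]
r4 m[φ4→ice] = [6, 7, 1, 9]
r4 m[rain→φ0] = [576, 441, 168, 280]
r4 m[rain→φ1] = [504, 147, 168, 135]
r4 m[rain→φ2] = [4536, 1323, 3136, 1512]
r4 m[ice→φ1] = [6, 7, 1, 9]
r4 m[ice→φ4] = [360, 441, 392, 576]
r4 m[wet→φ0] = [7, 3, 6, 3]
r4 m[wet→φ3] = [576, 576, 384, 512]
r5 m[φ0→rain] = [63, 21, 56, 27]
r5 m[φ0→wet] = [5184, 5184, 3456, 4608]
r5 m[φ1→rain] = [72, 63, 56, 56]
r5 m[φ1→ice] = [2016, 1512, 1176, 4032]
r5 m[φ2→rain] = [8, 7, 3, 5]
r5 m[φ3→wet] = [7, 3, 6, 3]
r5 m[φ4→ice] = [6, 7, 1, 9]
r5 m[rain→φ0] = [576, 441, 168, 280]
r5 m[rain→φ1] = [504, 147, 168, 135]
r5 m[rain→φ2] = [4536, 1323, 3136, 1512]
r5 m[ice→φ1] = [6, 7, 1, 9]
r5 m[ice→φ4] = [360, 441, 392, 576]
r5 m[wet→φ0] = [7, 3, 6, 3]
r5 m[wet→φ3] = [576, 576, 384, 512]
r6 m[φ0→rain] = [63, 21, 56, 27]
r6 m[φ0→wet] = [5184, 5184, 3456, 4608]
r6 m[φ1→rain] = [72, 63, 56, 56]
r6 m[φ1→ice] = [2016, 1512, 1176, 4032]
r6 m[φ2→rain] = [8, 7, 3, 5]
r6 m[φ3→wet] = [7, 3, 6, 3]
r6 m[φ4→ice] = [6, 7, 1, 9]
r6 m[rain→φ0] = [576, 441, 168, 280]
r6 m[rain→φ1] = [504, 147, 168, 135]
r6 m[rain→φ2] = [4536, 1323, 3136, 1512]
r6 m[ice→φ1] = [6, 7, 1, 9]
r6 m[ice→φ4] = [2016, 1512, 1176, 4032]
r6 m[wet→φ0] = [7, 3, 6, 3]
r6 m[wet→φ3] = [5184, 5184, 3456, 4608]
r7 m[φ0→rain] = [63, 21, 56, 27]
r7 m[φ0→wet] = [5184, 5184, 3456, 4608]
r7 m[φ1→rain] = [72, 63, 56, 56]
r7 m[φ1→ice] = [2016, 1512, 1176, 4032]
r7 m[φ2→rain] = [8, 7, 3, 5]
r7 m[φ3→wet] = [7, 3, 6, 3]
r7 m[φ4→ice] = [6, 7, 1, 9]
r7 m[rain→φ0] = [576, 441, 168, 280]
r7 m[rain→φ1] = [504, 147, 168, 135]
r7 m[rain→φ2] = [4536, 1323, 3136, 1512]
r7 m[ice→φ1] = [6, 7, 1, 9]
r7 m[ice→φ4] = [2016, 1512, 1176, 4032]
r7 m[wet→φ0] = [7, 3, 6, 3]
r7 m[wet→φ3] = [5184, 5184, 3456, 4608]
fixed point reached at round 7
traceback from rain: (rain=0, ice=3, wet=0), score=36288

assignment: (rain=0, ice=3, wet=0); score = 36288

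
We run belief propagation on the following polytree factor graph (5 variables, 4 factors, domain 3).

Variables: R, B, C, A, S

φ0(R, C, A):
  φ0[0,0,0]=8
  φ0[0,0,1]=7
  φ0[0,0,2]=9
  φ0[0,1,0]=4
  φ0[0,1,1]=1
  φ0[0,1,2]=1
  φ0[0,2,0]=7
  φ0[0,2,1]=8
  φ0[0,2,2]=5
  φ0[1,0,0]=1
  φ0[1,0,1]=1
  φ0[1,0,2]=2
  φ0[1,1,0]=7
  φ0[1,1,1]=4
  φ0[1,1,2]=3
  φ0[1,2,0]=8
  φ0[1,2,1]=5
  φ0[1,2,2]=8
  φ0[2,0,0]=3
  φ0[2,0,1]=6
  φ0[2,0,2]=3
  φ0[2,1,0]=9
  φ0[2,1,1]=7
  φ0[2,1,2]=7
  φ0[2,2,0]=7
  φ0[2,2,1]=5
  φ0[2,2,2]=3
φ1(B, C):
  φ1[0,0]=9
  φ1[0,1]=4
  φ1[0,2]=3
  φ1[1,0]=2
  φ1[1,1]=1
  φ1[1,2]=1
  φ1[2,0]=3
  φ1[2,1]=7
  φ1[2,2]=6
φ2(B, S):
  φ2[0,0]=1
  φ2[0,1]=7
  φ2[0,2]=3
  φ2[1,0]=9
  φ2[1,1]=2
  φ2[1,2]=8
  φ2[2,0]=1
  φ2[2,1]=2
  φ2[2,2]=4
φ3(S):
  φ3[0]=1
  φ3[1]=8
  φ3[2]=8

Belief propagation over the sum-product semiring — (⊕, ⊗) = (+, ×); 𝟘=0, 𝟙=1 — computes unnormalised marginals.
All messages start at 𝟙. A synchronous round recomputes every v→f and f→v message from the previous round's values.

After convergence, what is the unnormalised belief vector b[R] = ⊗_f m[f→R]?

init: all messages = 𝟙 over 3 values
r1 m[φ0→R] = [50, 39, 50]
r1 m[φ0→C] = [40, 43, 56]
r1 m[φ0→A] = [54, 44, 41]
r1 m[φ1→B] = [16, 4, 16]
r1 m[φ1→C] = [14, 12, 10]
r1 m[φ2→B] = [11, 19, 7]
r1 m[φ2→S] = [11, 11, 15]
r1 m[φ3→S] = [1, 8, 8]
r1 m[R→φ0] = [1, 1, 1]
r1 m[B→φ1] = [1, 1, 1]
r1 m[B→φ2] = [1, 1, 1]
r1 m[C→φ0] = [1, 1, 1]
r1 m[C→φ1] = [1, 1, 1]
r1 m[A→φ0] = [1, 1, 1]
r1 m[S→φ2] = [1, 1, 1]
r1 m[S→φ3] = [1, 1, 1]
r2 m[φ0→R] = [50, 39, 50]
r2 m[φ0→C] = [40, 43, 56]
r2 m[φ0→A] = [54, 44, 41]
r2 m[φ1→B] = [16, 4, 16]
r2 m[φ1→C] = [14, 12, 10]
r2 m[φ2→B] = [11, 19, 7]
r2 m[φ2→S] = [11, 11, 15]
r2 m[φ3→S] = [1, 8, 8]
r2 m[R→φ0] = [1, 1, 1]
r2 m[B→φ1] = [11, 19, 7]
r2 m[B→φ2] = [16, 4, 16]
r2 m[C→φ0] = [14, 12, 10]
r2 m[C→φ1] = [40, 43, 56]
r2 m[A→φ0] = [1, 1, 1]
r2 m[S→φ2] = [1, 8, 8]
r2 m[S→φ3] = [11, 11, 15]
r3 m[φ0→R] = [608, 434, 594]
r3 m[φ0→C] = [40, 43, 56]
r3 m[φ0→A] = [628, 520, 488]
r3 m[φ1→B] = [700, 179, 757]
r3 m[φ1→C] = [158, 112, 94]
r3 m[φ2→B] = [81, 89, 49]
r3 m[φ2→S] = [68, 152, 144]
r3 m[φ3→S] = [1, 8, 8]
r3 m[R→φ0] = [1, 1, 1]
r3 m[B→φ1] = [11, 19, 7]
r3 m[B→φ2] = [16, 4, 16]
r3 m[C→φ0] = [14, 12, 10]
r3 m[C→φ1] = [40, 43, 56]
r3 m[A→φ0] = [1, 1, 1]
r3 m[S→φ2] = [1, 8, 8]
r3 m[S→φ3] = [11, 11, 15]
r4 m[φ0→R] = [608, 434, 594]
r4 m[φ0→C] = [40, 43, 56]
r4 m[φ0→A] = [628, 520, 488]
r4 m[φ1→B] = [700, 179, 757]
r4 m[φ1→C] = [158, 112, 94]
r4 m[φ2→B] = [81, 89, 49]
r4 m[φ2→S] = [68, 152, 144]
r4 m[φ3→S] = [1, 8, 8]
r4 m[R→φ0] = [1, 1, 1]
r4 m[B→φ1] = [81, 89, 49]
r4 m[B→φ2] = [700, 179, 757]
r4 m[C→φ0] = [158, 112, 94]
r4 m[C→φ1] = [40, 43, 56]
r4 m[A→φ0] = [1, 1, 1]
r4 m[S→φ2] = [1, 8, 8]
r4 m[S→φ3] = [68, 152, 144]
r5 m[φ0→R] = [6344, 4174, 5882]
r5 m[φ0→C] = [40, 43, 56]
r5 m[φ0→A] = [6204, 5248, 4948]
r5 m[φ1→B] = [700, 179, 757]
r5 m[φ1→C] = [1054, 756, 626]
r5 m[φ2→B] = [81, 89, 49]
r5 m[φ2→S] = [3068, 6772, 6560]
r5 m[φ3→S] = [1, 8, 8]
r5 m[R→φ0] = [1, 1, 1]
r5 m[B→φ1] = [81, 89, 49]
r5 m[B→φ2] = [700, 179, 757]
r5 m[C→φ0] = [158, 112, 94]
r5 m[C→φ1] = [40, 43, 56]
r5 m[A→φ0] = [1, 1, 1]
r5 m[S→φ2] = [1, 8, 8]
r5 m[S→φ3] = [68, 152, 144]
r6 m[φ0→R] = [6344, 4174, 5882]
r6 m[φ0→C] = [40, 43, 56]
r6 m[φ0→A] = [6204, 5248, 4948]
r6 m[φ1→B] = [700, 179, 757]
r6 m[φ1→C] = [1054, 756, 626]
r6 m[φ2→B] = [81, 89, 49]
r6 m[φ2→S] = [3068, 6772, 6560]
r6 m[φ3→S] = [1, 8, 8]
r6 m[R→φ0] = [1, 1, 1]
r6 m[B→φ1] = [81, 89, 49]
r6 m[B→φ2] = [700, 179, 757]
r6 m[C→φ0] = [1054, 756, 626]
r6 m[C→φ1] = [40, 43, 56]
r6 m[A→φ0] = [1, 1, 1]
r6 m[S→φ2] = [1, 8, 8]
r6 m[S→φ3] = [3068, 6772, 6560]
r7 m[φ0→R] = [42352, 27946, 39426]
r7 m[φ0→C] = [40, 43, 56]
r7 m[φ0→A] = [41540, 35096, 33088]
r7 m[φ1→B] = [700, 179, 757]
r7 m[φ1→C] = [1054, 756, 626]
r7 m[φ2→B] = [81, 89, 49]
r7 m[φ2→S] = [3068, 6772, 6560]
r7 m[φ3→S] = [1, 8, 8]
r7 m[R→φ0] = [1, 1, 1]
r7 m[B→φ1] = [81, 89, 49]
r7 m[B→φ2] = [700, 179, 757]
r7 m[C→φ0] = [1054, 756, 626]
r7 m[C→φ1] = [40, 43, 56]
r7 m[A→φ0] = [1, 1, 1]
r7 m[S→φ2] = [1, 8, 8]
r7 m[S→φ3] = [3068, 6772, 6560]
r8 m[φ0→R] = [42352, 27946, 39426]
r8 m[φ0→C] = [40, 43, 56]
r8 m[φ0→A] = [41540, 35096, 33088]
r8 m[φ1→B] = [700, 179, 757]
r8 m[φ1→C] = [1054, 756, 626]
r8 m[φ2→B] = [81, 89, 49]
r8 m[φ2→S] = [3068, 6772, 6560]
r8 m[φ3→S] = [1, 8, 8]
r8 m[R→φ0] = [1, 1, 1]
r8 m[B→φ1] = [81, 89, 49]
r8 m[B→φ2] = [700, 179, 757]
r8 m[C→φ0] = [1054, 756, 626]
r8 m[C→φ1] = [40, 43, 56]
r8 m[A→φ0] = [1, 1, 1]
r8 m[S→φ2] = [1, 8, 8]
r8 m[S→φ3] = [3068, 6772, 6560]
fixed point reached at round 8
b[R] = ⊗ incoming = [42352, 27946, 39426]

b[R] = [42352, 27946, 39426]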